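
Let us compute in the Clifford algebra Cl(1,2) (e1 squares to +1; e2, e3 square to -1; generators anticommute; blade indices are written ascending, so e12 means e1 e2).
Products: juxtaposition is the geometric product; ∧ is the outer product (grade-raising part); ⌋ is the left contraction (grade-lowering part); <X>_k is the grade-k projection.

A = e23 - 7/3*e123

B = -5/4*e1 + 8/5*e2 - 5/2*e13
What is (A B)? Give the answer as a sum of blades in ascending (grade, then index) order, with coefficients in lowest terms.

step 1: -35/6*e2 + 8/5*e3 + 5/2*e12 - 56/15*e13 + 35/12*e23 - 5/4*e123
Answer: -35/6*e2 + 8/5*e3 + 5/2*e12 - 56/15*e13 + 35/12*e23 - 5/4*e123


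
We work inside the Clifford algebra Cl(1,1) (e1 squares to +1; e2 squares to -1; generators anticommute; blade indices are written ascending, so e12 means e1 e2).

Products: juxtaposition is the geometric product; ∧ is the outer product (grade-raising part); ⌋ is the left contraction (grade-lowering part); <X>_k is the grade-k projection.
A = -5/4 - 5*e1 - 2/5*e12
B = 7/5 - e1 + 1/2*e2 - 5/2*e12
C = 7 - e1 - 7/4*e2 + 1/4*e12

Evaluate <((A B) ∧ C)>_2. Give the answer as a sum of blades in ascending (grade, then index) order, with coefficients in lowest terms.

step 1: 17/4 - 111/20*e1 + 459/40*e2 + 13/200*e12
step 2: 119/4 - 431/10*e1 + 5831/80*e2 + 4541/200*e12
step 3: 4541/200*e12
Answer: 4541/200*e12


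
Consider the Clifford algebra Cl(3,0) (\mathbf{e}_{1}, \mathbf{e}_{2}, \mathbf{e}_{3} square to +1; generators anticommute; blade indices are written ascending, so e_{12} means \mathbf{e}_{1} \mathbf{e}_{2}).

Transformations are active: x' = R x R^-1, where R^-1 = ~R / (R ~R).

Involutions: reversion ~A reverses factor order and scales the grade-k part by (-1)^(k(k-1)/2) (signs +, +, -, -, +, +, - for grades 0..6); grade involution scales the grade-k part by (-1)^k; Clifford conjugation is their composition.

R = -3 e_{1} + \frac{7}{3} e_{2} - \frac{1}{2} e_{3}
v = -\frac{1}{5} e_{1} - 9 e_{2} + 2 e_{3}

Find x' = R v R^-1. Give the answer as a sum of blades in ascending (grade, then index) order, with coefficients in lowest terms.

~R = -3 e_{1} + \frac{7}{3} e_{2} - \frac{1}{2} e_{3}, and R ~R = \frac{529}{36}, so R^-1 = ~R / (\frac{529}{36}).
R v = -\frac{107}{5} + \frac{412}{15} e_{12} - \frac{61}{10} e_{13} + \frac{1}{6} e_{23}
Answer: \frac{23641}{2645} e_{1} + \frac{5829}{2645} e_{2} - \frac{1438}{2645} e_{3}


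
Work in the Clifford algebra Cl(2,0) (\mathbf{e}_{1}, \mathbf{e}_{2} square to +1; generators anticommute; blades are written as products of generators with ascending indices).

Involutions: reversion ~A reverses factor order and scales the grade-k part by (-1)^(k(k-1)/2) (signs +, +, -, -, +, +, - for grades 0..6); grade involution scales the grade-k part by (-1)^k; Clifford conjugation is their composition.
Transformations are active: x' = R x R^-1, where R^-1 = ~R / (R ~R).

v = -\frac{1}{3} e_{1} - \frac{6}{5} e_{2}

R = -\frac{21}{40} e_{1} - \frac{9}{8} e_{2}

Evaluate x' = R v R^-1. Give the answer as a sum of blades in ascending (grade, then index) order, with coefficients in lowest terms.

~R = -\frac{21}{40} e_{1} - \frac{9}{8} e_{2}, and R ~R = \frac{1233}{800}, so R^-1 = ~R / (\frac{1233}{800}).
R v = \frac{61}{40} + \frac{51}{200} e_{1} e_{2}
Answer: -\frac{290}{411} e_{1} - \frac{703}{685} e_{2}


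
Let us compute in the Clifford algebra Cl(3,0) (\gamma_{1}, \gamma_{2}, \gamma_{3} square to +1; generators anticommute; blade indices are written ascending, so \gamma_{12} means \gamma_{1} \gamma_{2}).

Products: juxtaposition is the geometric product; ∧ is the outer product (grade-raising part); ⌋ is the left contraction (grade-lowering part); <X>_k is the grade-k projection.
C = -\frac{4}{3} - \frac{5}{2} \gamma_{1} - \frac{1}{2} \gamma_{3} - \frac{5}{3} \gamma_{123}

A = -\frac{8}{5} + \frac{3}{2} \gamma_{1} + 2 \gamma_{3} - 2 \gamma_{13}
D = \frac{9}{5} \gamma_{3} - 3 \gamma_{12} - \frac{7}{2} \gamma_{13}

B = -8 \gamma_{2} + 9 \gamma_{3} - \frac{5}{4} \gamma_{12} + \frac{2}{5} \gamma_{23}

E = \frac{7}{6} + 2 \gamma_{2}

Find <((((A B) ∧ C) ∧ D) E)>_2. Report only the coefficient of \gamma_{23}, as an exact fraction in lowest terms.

step 1: 18 - 18 \gamma_{1} + \frac{81}{8} \gamma_{2} - \frac{72}{5} \gamma_{3} - \frac{46}{5} \gamma_{12} + \frac{27}{2} \gamma_{13} + \frac{893}{50} \gamma_{23} - \frac{179}{10} \gamma_{123}
step 2: -24 - 21 \gamma_{1} - \frac{27}{2} \gamma_{2} + \frac{51}{5} \gamma_{3} + \frac{9019}{240} \gamma_{12} - 45 \gamma_{13} - \frac{34651}{1200} \gamma_{23} - \frac{2771}{60} \gamma_{123}
step 3: -\frac{216}{5} \gamma_{3} + 72 \gamma_{12} + \frac{231}{5} \gamma_{13} - \frac{243}{10} \gamma_{23} - \frac{4083}{400} \gamma_{123}
step 4: 144 \gamma_{1} - \frac{9}{5} \gamma_{3} + 84 \gamma_{12} + \frac{14863}{200} \gamma_{13} + \frac{1161}{20} \gamma_{23} - \frac{83447}{800} \gamma_{123}
step 5: 84 \gamma_{12} + \frac{14863}{200} \gamma_{13} + \frac{1161}{20} \gamma_{23}
Answer: \frac{1161}{20}


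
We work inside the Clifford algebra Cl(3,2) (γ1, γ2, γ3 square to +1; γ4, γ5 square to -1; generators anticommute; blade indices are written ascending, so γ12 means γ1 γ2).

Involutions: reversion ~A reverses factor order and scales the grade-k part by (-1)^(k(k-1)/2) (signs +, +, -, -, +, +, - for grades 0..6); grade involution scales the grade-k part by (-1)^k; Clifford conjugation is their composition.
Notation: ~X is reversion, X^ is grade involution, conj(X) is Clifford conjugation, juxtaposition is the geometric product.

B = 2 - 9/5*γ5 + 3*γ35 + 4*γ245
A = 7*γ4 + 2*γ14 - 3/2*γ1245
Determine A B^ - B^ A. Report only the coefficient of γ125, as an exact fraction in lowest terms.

first term: -6*γ1 + 14*γ4 + 4*γ14 - 28*γ25 + 63/5*γ45 + 27/10*γ124 - 8*γ125 + 18/5*γ145 - 21*γ345 + 9/2*γ1234 - 3*γ1245 - 6*γ1345
second term: 6*γ1 + 14*γ4 + 4*γ14 - 28*γ25 - 63/5*γ45 - 27/10*γ124 + 8*γ125 + 18/5*γ145 - 21*γ345 - 9/2*γ1234 - 3*γ1245 - 6*γ1345
Answer: -16


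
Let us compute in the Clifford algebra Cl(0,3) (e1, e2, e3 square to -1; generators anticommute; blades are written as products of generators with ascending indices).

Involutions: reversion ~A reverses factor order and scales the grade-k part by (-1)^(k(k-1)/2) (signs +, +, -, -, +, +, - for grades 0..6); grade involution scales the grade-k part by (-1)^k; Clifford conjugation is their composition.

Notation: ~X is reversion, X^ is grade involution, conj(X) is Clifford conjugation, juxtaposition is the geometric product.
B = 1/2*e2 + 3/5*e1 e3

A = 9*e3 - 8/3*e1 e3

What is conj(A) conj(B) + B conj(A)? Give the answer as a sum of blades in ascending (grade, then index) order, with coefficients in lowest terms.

first term: 8/5 + 27/5*e1 - 9/2*e2 e3 + 4/3*e1 e2 e3
second term: -8/5 + 27/5*e1 - 9/2*e2 e3 - 4/3*e1 e2 e3
Answer: 54/5*e1 - 9*e2 e3


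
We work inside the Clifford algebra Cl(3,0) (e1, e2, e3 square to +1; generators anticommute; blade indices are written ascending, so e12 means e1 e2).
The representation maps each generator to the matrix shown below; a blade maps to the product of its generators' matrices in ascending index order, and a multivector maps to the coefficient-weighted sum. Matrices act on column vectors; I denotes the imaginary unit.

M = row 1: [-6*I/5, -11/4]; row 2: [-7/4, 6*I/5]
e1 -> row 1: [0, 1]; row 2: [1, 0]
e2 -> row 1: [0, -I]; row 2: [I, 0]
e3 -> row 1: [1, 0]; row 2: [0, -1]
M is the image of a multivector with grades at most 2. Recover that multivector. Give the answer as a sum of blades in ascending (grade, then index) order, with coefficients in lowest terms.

Method: 1, rho(e1), rho(e2), rho(e3) form a trace-orthogonal basis of the 2x2 complex matrices (tr(X Y) = 2 if X = Y, else 0), so M = m0*1 + m1*rho(e1) + m2*rho(e2) + m3*rho(e3) with m0 = tr(M)/2 = 0, m1 = tr(M rho(e1))/2 = -9/4, m2 = tr(M rho(e2))/2 = -I/2, m3 = tr(M rho(e3))/2 = -6*I/5.
Multiplying table entries, the bivector images are rho(e12) = I*rho(e3), rho(e13) = -I*rho(e2), rho(e23) = I*rho(e1); with real blade coefficients the real parts of m0..m3 are the coefficients of 1, e1, e2, e3 and the imaginary parts give the bivectors (e23: Im m1, e13: -Im m2, e12: Im m3).
Answer: -9/4*e1 - 6/5*e12 + 1/2*e13


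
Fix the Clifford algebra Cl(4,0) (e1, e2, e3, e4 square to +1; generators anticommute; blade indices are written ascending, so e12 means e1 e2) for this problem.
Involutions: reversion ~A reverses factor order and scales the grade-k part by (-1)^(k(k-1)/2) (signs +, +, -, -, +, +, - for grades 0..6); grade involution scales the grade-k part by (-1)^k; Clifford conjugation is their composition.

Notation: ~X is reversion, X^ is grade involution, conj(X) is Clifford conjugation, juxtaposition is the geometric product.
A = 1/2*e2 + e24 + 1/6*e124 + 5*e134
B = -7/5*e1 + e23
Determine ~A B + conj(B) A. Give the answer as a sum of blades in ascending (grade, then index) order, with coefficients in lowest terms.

first term: 1/2*e3 + 7/10*e12 + 7/30*e24 + 6*e34 + 32/5*e124 - 1/6*e134
second term: 1/2*e3 + 7/10*e12 + 7/30*e24 + 8*e34 - 18/5*e124 + 1/6*e134
Answer: e3 + 7/5*e12 + 7/15*e24 + 14*e34 + 14/5*e124


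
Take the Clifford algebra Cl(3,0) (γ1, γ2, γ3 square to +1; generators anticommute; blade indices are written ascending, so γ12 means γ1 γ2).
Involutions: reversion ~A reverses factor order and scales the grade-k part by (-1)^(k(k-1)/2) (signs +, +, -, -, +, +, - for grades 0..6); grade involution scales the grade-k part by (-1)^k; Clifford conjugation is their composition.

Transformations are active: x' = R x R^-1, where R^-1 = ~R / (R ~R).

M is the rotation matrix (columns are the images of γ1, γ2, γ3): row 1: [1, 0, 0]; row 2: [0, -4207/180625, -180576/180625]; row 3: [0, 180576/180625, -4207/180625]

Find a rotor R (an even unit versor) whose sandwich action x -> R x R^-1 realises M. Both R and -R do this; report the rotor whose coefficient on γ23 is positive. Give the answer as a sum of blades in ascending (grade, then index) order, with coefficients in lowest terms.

Method: write R = a + b12*γ12 + b13*γ13 + b23*γ23 with a^2 + b12^2 + b13^2 + b23^2 = 1 (so R^-1 = ~R). Expanding the columns R e_j ~R gives tr M = 4a^2 - 1 and, from the antisymmetric part, M21 - M12 = -4a*b12, M13 - M31 = 4a*b13, M32 - M23 = -4a*b23.
Here tr M = 172211/180625, so a^2 = (1 + tr M)/4 = 88209/180625 and a = ±297/425. Taking a = 297/425: M21 - M12 = 0, M13 - M31 = 0, M32 - M23 = 361152/180625, giving b12 = 0, b13 = 0, b23 = -304/425, i.e. R = 297/425 - 304/425*γ23.
Its γ23 coefficient is negative, so report the other preimage -R.
Answer: -297/425 + 304/425*γ23. Key observation: the double cover Spin(3) -> SO(3) sends R and -R to the same matrix (trace 172211/180625 here), so the stated sign of the γ23 coefficient is what selects one sheet.


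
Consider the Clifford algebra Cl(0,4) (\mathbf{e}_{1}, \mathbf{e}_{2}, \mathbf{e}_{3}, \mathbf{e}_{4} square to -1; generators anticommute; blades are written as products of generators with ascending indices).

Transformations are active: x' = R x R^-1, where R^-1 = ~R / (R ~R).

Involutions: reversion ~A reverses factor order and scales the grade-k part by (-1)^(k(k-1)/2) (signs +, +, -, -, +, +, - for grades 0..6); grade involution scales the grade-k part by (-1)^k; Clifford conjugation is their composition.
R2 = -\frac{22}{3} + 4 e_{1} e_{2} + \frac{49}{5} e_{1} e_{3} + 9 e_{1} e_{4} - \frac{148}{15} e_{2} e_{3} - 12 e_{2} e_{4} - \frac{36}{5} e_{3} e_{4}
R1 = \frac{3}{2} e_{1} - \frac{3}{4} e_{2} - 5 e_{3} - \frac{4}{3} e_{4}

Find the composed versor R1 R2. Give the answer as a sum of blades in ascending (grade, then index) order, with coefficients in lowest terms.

Distribute over the terms of R1 (each basis-blade product reordered to ascending indices, repeated generators contracted through their squares):
(\frac{3}{2} e_{1}) R2 = -11 e_{1} - 6 e_{2} - \frac{147}{10} e_{3} - \frac{27}{2} e_{4} - \frac{74}{5} e_{1} e_{2} e_{3} - 18 e_{1} e_{2} e_{4} - \frac{54}{5} e_{1} e_{3} e_{4}
(-\frac{3}{4} e_{2}) R2 = -3 e_{1} + \frac{11}{2} e_{2} - \frac{37}{5} e_{3} - 9 e_{4} + \frac{147}{20} e_{1} e_{2} e_{3} + \frac{27}{4} e_{1} e_{2} e_{4} + \frac{27}{5} e_{2} e_{3} e_{4}
(-5 e_{3}) R2 = -49 e_{1} + \frac{148}{3} e_{2} + \frac{110}{3} e_{3} - 36 e_{4} - 20 e_{1} e_{2} e_{3} + 45 e_{1} e_{3} e_{4} - 60 e_{2} e_{3} e_{4}
(-\frac{4}{3} e_{4}) R2 = -12 e_{1} + 16 e_{2} + \frac{48}{5} e_{3} + \frac{88}{9} e_{4} - \frac{16}{3} e_{1} e_{2} e_{4} - \frac{196}{15} e_{1} e_{3} e_{4} + \frac{592}{45} e_{2} e_{3} e_{4}
Summing the partial products and collecting blades:
Answer: -75 e_{1} + \frac{389}{6} e_{2} + \frac{145}{6} e_{3} - \frac{877}{18} e_{4} - \frac{549}{20} e_{1} e_{2} e_{3} - \frac{199}{12} e_{1} e_{2} e_{4} + \frac{317}{15} e_{1} e_{3} e_{4} - \frac{373}{9} e_{2} e_{3} e_{4}


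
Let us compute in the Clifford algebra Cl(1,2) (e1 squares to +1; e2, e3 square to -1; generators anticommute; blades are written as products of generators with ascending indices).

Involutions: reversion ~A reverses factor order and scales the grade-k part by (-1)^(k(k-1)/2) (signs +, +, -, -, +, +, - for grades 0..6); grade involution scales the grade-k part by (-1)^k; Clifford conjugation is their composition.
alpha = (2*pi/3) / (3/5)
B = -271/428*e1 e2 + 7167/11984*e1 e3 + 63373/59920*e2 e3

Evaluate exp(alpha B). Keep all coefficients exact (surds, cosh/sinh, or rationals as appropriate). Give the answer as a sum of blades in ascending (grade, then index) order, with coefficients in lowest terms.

B^2 term by term: the squares give (-271/428)^2*(e1 e2)^2 + (7167/11984)^2*(e1 e3)^2 + (63373/59920)^2*(e2 e3)^2 = 73441/183184*(+1) + 51365889/143616256*(+1) + 4016137129/3590406400*(-1) = -9/25 (each basis 2-blade squares to minus the product of its generators' squares); cross terms between blades sharing an index anticommute and cancel. So B^2 = -9/25.
B^2 = -9/25 — circular case — the even/odd split gives cos and sin: l = 3/5, alpha*l = 2*pi/3, so exp(alpha B) = cos(2*pi/3) + (sin(2*pi/3)/(3/5))*B = -1/2 + (5*sqrt(3)/6)*B.
Answer: -1/2 - 1355*sqrt(3)/2568*e1 e2 + 11945*sqrt(3)/23968*e1 e3 + 63373*sqrt(3)/71904*e2 e3


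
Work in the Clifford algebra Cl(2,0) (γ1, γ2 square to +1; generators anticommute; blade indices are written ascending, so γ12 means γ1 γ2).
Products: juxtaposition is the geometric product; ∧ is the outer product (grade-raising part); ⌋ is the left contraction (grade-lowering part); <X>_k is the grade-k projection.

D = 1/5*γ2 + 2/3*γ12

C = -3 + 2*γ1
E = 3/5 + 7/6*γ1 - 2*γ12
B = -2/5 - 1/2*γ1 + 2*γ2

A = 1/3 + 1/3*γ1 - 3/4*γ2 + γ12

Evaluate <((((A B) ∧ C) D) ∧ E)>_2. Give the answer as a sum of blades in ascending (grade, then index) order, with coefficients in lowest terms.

step 1: -9/5 + 17/10*γ1 + 22/15*γ2 - 13/120*γ12
step 2: 27/5 - 87/10*γ1 - 22/5*γ2 - 313/120*γ12
step 3: 773/900 + 1447/600*γ1 - 118/25*γ2 + 93/50*γ12
step 4: 773/1500 + 16531/6750*γ1 - 354/125*γ2 + 5518/1125*γ12
step 5: 5518/1125*γ12
Answer: 5518/1125*γ12


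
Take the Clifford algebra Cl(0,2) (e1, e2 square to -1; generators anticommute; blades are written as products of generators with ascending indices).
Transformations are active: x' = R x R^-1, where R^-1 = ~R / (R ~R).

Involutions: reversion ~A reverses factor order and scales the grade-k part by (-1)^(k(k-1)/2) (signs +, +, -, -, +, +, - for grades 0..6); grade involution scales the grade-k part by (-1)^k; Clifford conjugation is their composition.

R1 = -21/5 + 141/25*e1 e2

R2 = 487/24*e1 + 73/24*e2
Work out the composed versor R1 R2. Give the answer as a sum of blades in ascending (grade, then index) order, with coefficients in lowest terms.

Distribute over the terms of R1 (each basis-blade product reordered to ascending indices, repeated generators contracted through their squares):
(-21/5) R2 = -3409/40*e1 - 511/40*e2
(141/25*e1 e2) R2 = -3431/200*e1 + 22889/200*e2
Summing the partial products and collecting blades:
Answer: -5119/50*e1 + 10167/100*e2


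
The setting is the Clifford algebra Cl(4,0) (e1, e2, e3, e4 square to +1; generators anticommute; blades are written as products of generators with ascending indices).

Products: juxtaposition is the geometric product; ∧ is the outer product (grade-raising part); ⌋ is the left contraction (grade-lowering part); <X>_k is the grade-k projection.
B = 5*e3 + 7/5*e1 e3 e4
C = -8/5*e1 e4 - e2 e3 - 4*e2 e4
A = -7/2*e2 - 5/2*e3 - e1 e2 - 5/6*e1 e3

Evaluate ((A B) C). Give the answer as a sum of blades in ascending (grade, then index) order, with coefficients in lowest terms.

step 1: -25/2 - 25/6*e1 + 7/6*e4 + 7/2*e1 e4 - 35/2*e2 e3 - 5*e1 e2 e3 + 7/5*e2 e3 e4 + 49/10*e1 e2 e3 e4
step 2: -119/10 - 47/15*e1 + 14/3*e2 - 28/5*e3 + 121/15*e4 + 14*e1 e2 - 98/5*e1 e3 + 249/10*e1 e4 + 1017/50*e2 e3 + 50*e2 e4 - 70*e3 e4 + 961/150*e1 e2 e3 + 50/3*e1 e2 e4 - 20*e1 e3 e4 + 41/6*e2 e3 e4 + 49/2*e1 e2 e3 e4
Answer: -119/10 - 47/15*e1 + 14/3*e2 - 28/5*e3 + 121/15*e4 + 14*e1 e2 - 98/5*e1 e3 + 249/10*e1 e4 + 1017/50*e2 e3 + 50*e2 e4 - 70*e3 e4 + 961/150*e1 e2 e3 + 50/3*e1 e2 e4 - 20*e1 e3 e4 + 41/6*e2 e3 e4 + 49/2*e1 e2 e3 e4


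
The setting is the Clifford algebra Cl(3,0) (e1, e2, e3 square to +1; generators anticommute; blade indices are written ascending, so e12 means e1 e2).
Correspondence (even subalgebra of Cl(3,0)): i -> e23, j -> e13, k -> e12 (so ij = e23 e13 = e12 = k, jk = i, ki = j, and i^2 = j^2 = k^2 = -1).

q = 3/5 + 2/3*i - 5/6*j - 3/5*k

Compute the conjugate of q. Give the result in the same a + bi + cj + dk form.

In blades: q = 3/5 - 3/5*e12 - 5/6*e13 + 2/3*e23.
Quaternion conjugation is reversion on the even subalgebra: the scalar is fixed and every grade-2 blade flips sign, giving 3/5 + 3/5*e12 + 5/6*e13 - 2/3*e23; translating back:
Answer: 3/5 - 2/3*i + 5/6*j + 3/5*k


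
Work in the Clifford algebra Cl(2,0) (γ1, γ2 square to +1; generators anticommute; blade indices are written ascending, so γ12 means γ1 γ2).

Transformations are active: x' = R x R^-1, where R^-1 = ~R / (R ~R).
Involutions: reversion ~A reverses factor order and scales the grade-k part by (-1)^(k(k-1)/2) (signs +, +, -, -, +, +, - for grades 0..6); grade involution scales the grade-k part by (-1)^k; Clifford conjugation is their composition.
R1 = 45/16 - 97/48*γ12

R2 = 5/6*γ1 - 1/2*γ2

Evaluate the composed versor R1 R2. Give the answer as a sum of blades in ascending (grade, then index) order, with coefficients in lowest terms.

Distribute over the terms of R1 (each basis-blade product reordered to ascending indices, repeated generators contracted through their squares):
(45/16) R2 = 75/32*γ1 - 45/32*γ2
(-97/48*γ12) R2 = 97/96*γ1 + 485/288*γ2
Summing the partial products and collecting blades:
Answer: 161/48*γ1 + 5/18*γ2


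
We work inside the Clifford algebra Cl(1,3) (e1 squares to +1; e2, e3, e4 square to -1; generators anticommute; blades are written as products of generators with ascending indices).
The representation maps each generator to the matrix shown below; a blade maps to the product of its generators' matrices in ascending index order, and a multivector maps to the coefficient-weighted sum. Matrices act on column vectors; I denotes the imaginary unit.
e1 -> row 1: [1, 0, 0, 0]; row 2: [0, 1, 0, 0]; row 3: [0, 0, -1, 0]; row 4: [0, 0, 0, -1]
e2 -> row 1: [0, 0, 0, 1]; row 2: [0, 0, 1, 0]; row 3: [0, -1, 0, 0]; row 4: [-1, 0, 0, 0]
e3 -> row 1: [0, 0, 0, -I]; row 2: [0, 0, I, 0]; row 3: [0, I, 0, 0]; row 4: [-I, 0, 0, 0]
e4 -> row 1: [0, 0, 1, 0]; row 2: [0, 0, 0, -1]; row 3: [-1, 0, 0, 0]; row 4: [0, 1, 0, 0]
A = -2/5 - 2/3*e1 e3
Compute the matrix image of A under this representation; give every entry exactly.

Bivector images (products of the table entries): rho(e1 e3) = rho(e1)rho(e3) = row 1: [0, 0, 0, -I]; row 2: [0, 0, I, 0]; row 3: [0, -I, 0, 0]; row 4: [I, 0, 0, 0].
M = (-2/5)*1 + (-2/3)*rho(e1 e3), summed entrywise (1 is the identity matrix):
Answer: row 1: [-2/5, 0, 0, 2*I/3]; row 2: [0, -2/5, -2*I/3, 0]; row 3: [0, 2*I/3, -2/5, 0]; row 4: [-2*I/3, 0, 0, -2/5]


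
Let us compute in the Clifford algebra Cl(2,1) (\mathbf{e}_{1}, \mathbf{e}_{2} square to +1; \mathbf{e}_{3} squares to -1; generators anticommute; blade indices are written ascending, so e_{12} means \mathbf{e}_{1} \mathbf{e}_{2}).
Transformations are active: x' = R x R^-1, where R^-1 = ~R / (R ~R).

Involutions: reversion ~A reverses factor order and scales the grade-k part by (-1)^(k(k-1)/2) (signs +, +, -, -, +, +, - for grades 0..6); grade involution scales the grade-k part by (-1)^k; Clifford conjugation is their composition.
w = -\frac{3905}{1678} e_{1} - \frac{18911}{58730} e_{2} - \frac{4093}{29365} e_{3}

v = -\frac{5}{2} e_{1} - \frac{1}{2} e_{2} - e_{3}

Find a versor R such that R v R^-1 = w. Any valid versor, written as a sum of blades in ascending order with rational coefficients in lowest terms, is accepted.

Equal squares first: v^2 = w^2 = \frac{11}{2}. Then v + w = -\frac{4050}{839} e_{1} - \frac{24138}{29365} e_{2} - \frac{33458}{29365} e_{3} is a versor taking v to w, provided it is invertible.
Answer: -\frac{4050}{839} e_{1} - \frac{24138}{29365} e_{2} - \frac{33458}{29365} e_{3}


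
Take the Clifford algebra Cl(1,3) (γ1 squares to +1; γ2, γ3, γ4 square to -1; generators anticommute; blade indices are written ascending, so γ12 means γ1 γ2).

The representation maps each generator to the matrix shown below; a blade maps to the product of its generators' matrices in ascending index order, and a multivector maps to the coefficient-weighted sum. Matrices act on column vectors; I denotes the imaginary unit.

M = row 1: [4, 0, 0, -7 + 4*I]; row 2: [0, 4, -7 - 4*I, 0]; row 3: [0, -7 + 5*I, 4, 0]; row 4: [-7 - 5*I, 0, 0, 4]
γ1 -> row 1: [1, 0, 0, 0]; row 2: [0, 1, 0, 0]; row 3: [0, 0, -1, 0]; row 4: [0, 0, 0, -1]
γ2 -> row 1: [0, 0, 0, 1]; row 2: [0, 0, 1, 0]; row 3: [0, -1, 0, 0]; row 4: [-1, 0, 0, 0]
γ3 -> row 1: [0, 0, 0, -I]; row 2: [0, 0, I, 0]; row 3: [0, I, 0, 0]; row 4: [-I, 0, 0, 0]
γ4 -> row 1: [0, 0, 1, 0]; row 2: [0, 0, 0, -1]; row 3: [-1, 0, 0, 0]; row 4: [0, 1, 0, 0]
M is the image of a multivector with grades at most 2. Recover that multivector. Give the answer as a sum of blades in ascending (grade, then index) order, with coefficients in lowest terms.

Method: the blade images are trace-orthogonal — tr(rho(e_A) rho(e_B)^-1) = 4 if A = B and 0 otherwise — and rho(e_A)^-1 = (e_A)^2 * rho(e_A) with (e_A)^2 = +1 or -1, so the coefficient of e_A in the preimage is (e_A)^2 * tr(M rho(e_A))/4.
Nonzero projections over blades of grade <= 2: 1: (1)^2 = +1, tr(M 1) = 16, coefficient 4; γ3: (γ3)^2 = -1, tr(M rho(γ3)) = -2, coefficient 1/2; γ12: (γ12)^2 = +1, tr(M rho(γ12)) = -28, coefficient -7; γ13: (γ13)^2 = +1, tr(M rho(γ13)) = -18, coefficient -9/2. Every other blade of grade <= 2 projects to 0.
Answer: 4 + 1/2*γ3 - 7*γ12 - 9/2*γ13


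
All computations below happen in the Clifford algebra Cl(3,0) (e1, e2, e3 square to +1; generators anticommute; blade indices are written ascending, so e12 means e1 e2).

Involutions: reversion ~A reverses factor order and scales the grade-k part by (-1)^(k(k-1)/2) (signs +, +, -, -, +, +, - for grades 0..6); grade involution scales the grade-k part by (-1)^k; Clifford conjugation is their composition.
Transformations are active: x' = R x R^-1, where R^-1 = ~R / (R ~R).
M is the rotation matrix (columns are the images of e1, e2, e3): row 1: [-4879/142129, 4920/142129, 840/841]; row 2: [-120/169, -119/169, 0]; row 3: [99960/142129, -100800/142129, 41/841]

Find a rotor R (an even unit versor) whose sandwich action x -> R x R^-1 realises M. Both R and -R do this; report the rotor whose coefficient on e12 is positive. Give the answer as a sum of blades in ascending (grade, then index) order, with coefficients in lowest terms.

Method: write R = a + b12*e12 + b13*e13 + b23*e23 with a^2 + b12^2 + b13^2 + b23^2 = 1 (so R^-1 = ~R). Expanding the columns R e_j ~R gives tr M = 4a^2 - 1 and, from the antisymmetric part, M21 - M12 = -4a*b12, M13 - M31 = 4a*b13, M32 - M23 = -4a*b23.
Here tr M = -98029/142129, so a^2 = (1 + tr M)/4 = 11025/142129 and a = ±105/377. Taking a = 105/377: M21 - M12 = -105840/142129, M13 - M31 = 42000/142129, M32 - M23 = -100800/142129, giving b12 = 252/377, b13 = 100/377, b23 = 240/377, i.e. R = 105/377 + 252/377*e12 + 100/377*e13 + 240/377*e23.
Its e12 coefficient is already positive.
Answer: 105/377 + 252/377*e12 + 100/377*e13 + 240/377*e23. Recall the cover is two-to-one: with M of trace -98029/142129, both preimages act alike, and the stated e12 sign chooses the sheet.


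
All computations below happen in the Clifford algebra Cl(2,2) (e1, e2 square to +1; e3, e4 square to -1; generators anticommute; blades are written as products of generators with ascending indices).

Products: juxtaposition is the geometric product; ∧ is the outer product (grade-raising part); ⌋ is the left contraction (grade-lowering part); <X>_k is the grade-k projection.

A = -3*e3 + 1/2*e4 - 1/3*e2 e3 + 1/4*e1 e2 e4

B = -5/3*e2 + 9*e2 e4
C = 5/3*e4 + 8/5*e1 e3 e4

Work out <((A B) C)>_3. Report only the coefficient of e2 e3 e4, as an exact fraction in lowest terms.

step 1: 9/4*e1 + 9/2*e2 - 5/9*e3 + 5/12*e1 e4 - 5*e2 e3 + 5/6*e2 e4 + 3*e3 e4 + 27*e2 e3 e4
step 2: -989/180*e1 - 25/18*e2 - 17/3*e3 + 216/5*e1 e2 + 103/36*e1 e4 - 45*e2 e3 + 15/2*e2 e4 + 361/135*e3 e4 + 4/3*e1 e2 e3 + 8*e1 e2 e4 - 25/3*e2 e3 e4 - 36/5*e1 e2 e3 e4
step 3: 4/3*e1 e2 e3 + 8*e1 e2 e4 - 25/3*e2 e3 e4
Answer: -25/3


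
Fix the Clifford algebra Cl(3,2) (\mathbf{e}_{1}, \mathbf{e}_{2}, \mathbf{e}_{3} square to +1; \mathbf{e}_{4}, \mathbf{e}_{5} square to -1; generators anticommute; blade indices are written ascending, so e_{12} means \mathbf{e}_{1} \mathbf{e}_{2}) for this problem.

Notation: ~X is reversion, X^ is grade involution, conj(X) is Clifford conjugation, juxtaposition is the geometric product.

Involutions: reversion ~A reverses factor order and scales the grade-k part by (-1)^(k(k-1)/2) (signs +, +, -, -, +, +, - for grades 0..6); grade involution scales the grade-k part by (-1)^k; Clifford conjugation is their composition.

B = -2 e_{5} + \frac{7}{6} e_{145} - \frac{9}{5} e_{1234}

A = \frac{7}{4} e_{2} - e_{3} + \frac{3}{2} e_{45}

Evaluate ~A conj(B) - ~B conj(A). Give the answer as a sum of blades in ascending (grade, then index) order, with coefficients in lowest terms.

first term: \frac{7}{4} e_{1} + 3 e_{4} + \frac{7}{2} e_{25} - 2 e_{35} + \frac{9}{5} e_{124} + \frac{63}{20} e_{134} + \frac{27}{10} e_{1235} - \frac{49}{24} e_{1245} + \frac{7}{6} e_{1345}
second term: -\frac{7}{4} e_{1} + 3 e_{4} - \frac{7}{2} e_{25} + 2 e_{35} + \frac{9}{5} e_{124} + \frac{63}{20} e_{134} - \frac{27}{10} e_{1235} + \frac{49}{24} e_{1245} - \frac{7}{6} e_{1345}
Answer: \frac{7}{2} e_{1} + 7 e_{25} - 4 e_{35} + \frac{27}{5} e_{1235} - \frac{49}{12} e_{1245} + \frac{7}{3} e_{1345}


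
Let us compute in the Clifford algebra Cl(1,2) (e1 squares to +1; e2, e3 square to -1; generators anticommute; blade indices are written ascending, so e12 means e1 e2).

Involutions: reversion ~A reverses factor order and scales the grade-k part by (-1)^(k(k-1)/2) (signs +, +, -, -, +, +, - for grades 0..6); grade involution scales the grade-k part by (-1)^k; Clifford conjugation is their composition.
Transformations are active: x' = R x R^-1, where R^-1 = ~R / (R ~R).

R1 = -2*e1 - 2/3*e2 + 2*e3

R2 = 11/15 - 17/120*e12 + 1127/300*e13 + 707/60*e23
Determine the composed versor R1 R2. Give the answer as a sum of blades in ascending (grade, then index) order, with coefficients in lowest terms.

Distribute over the terms of R1 (each basis-blade product reordered to ascending indices, repeated generators contracted through their squares):
(-2*e1) R2 = -22/15*e1 + 17/60*e2 - 1127/150*e3 - 707/30*e123
(-2/3*e2) R2 = 17/180*e1 - 22/45*e2 + 707/90*e3 + 1127/450*e123
(2*e3) R2 = 1127/150*e1 + 707/30*e2 + 22/15*e3 - 17/60*e123
Summing the partial products and collecting blades:
Answer: 5527/900*e1 + 841/36*e2 + 407/225*e3 - 19211/900*e123


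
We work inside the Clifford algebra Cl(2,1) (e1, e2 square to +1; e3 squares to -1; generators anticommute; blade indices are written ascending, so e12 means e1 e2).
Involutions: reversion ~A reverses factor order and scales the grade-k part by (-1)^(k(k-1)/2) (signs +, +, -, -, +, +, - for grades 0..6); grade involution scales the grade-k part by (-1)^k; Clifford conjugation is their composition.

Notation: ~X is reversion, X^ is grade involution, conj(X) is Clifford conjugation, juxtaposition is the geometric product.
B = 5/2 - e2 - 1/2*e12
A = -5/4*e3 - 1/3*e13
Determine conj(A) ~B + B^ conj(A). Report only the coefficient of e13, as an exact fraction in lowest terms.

first term: 25/8*e3 + 5/6*e13 + 17/12*e23 + 23/24*e123
second term: 25/8*e3 + 5/6*e13 + 17/12*e23 - 23/24*e123
Answer: 5/3


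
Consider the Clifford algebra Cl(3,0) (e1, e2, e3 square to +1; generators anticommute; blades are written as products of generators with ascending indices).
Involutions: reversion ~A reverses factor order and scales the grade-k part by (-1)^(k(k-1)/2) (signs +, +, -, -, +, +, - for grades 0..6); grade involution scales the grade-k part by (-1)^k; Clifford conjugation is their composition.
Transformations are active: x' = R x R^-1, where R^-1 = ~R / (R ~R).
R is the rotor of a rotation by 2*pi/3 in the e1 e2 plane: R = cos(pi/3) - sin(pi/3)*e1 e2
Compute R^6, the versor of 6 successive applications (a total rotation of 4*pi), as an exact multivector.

Half-angle bookkeeping: 6 applications in e1 e2 add up to rotor phase 6*pi/3 = 2*pi, so R^6 = cos(2*pi) - sin(2*pi)*e1 e2.
cos(2*pi) = 1 and sin(2*pi) = 0, so R^6 = 1. The total rotation 4*pi is 2 full turns, so every vector returns to itself, yet the rotor is +1, back on the identity sheet (an even number of 2*pi turns).
Answer: 1


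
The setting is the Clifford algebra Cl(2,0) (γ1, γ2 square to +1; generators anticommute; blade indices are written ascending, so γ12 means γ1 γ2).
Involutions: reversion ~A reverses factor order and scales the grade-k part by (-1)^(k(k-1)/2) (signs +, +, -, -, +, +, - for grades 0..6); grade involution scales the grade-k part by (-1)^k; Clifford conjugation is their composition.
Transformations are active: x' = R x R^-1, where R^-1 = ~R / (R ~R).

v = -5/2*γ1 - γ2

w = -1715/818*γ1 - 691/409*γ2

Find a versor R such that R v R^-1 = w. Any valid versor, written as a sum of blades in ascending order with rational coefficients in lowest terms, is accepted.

Key observation: q(v) = q(w) = 29/4 (sandwiches preserve the norm), so R = v + w = -1880/409*γ1 - 1100/409*γ2 works whenever it is invertible — the component of v along it is kept and (v - w)/2 reverses, sending v to w.
Answer: -1880/409*γ1 - 1100/409*γ2


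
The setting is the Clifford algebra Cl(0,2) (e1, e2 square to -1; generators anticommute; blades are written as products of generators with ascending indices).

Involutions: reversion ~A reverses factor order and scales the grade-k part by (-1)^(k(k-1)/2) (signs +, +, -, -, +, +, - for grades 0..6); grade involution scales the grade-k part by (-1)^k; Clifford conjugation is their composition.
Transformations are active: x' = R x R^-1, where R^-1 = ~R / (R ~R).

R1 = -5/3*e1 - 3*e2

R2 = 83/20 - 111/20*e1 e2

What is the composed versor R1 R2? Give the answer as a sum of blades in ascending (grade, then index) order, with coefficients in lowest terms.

Distribute over the terms of R1 (each basis-blade product reordered to ascending indices, repeated generators contracted through their squares):
(-5/3*e1) R2 = -83/12*e1 - 37/4*e2
(-3*e2) R2 = 333/20*e1 - 249/20*e2
Summing the partial products and collecting blades:
Answer: 146/15*e1 - 217/10*e2


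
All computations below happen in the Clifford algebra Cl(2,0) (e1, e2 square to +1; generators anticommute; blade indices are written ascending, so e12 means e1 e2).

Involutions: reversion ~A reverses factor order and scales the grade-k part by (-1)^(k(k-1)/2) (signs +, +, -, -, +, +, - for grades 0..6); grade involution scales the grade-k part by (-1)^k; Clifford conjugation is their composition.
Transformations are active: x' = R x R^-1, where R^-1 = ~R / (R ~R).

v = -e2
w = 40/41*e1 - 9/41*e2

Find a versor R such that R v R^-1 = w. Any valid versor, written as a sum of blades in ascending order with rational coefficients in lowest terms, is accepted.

A norm check does it: q(v) = q(w) = 1, hence R = v + w = 40/41*e1 - 50/41*e2 realises the map — parallel part kept, (v - w)/2 negated, v carried to w.
Answer: 40/41*e1 - 50/41*e2


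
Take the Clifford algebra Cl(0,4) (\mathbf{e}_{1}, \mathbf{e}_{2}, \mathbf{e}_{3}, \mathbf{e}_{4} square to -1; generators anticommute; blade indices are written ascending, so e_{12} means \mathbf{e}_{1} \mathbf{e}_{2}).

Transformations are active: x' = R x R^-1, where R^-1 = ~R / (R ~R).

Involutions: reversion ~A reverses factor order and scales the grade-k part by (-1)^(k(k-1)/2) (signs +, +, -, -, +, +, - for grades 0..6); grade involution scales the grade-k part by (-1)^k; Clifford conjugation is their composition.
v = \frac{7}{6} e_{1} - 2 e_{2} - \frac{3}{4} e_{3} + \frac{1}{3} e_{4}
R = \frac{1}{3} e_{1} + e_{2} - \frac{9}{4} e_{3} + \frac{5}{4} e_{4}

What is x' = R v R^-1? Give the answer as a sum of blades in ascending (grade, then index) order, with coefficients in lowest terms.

~R = \frac{1}{3} e_{1} + e_{2} - \frac{9}{4} e_{3} + \frac{5}{4} e_{4}, and R ~R = -\frac{557}{72}, so R^-1 = ~R / (-\frac{557}{72}).
R v = -\frac{71}{144} - \frac{11}{6} e_{12} + \frac{19}{8} e_{13} - \frac{97}{72} e_{14} - \frac{21}{4} e_{23} + \frac{17}{6} e_{24} + \frac{3}{16} e_{34}
Answer: -\frac{3757}{3342} e_{1} + \frac{1185}{557} e_{2} + \frac{258}{557} e_{3} - \frac{1163}{6684} e_{4}


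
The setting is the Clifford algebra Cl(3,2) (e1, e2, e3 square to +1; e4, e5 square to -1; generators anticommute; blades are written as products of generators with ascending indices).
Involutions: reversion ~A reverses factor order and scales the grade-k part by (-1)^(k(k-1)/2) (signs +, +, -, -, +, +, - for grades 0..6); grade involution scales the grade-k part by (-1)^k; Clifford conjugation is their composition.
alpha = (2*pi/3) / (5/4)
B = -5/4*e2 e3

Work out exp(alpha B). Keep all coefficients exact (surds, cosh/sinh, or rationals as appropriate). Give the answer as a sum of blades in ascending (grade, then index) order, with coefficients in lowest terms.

B^2 = (-5/4)^2*(e2 e3)^2 = 25/16*(-1) = -25/16 (a basis 2-blade squares to minus the product of its generators' squares).
B^2 = -25/16 — a negative square means the series sums to a rotation: l = 5/4, alpha*l = 2*pi/3, so exp(alpha B) = cos(2*pi/3) + (sin(2*pi/3)/(5/4))*B = -1/2 + (2*sqrt(3)/5)*B.
Answer: -1/2 - sqrt(3)/2*e2 e3


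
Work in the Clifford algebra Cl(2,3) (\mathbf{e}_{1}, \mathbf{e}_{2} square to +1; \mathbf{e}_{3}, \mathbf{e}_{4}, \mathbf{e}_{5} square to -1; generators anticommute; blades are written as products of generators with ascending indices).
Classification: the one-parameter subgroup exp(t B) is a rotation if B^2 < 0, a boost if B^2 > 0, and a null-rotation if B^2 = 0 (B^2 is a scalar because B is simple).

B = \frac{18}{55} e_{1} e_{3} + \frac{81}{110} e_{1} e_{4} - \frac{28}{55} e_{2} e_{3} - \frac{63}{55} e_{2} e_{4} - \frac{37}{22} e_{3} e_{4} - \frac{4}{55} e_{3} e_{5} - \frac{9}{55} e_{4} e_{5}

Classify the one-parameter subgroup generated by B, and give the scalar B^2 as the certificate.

B^2 term by term: the squares give (\frac{18}{55})^2*(e_{1} e_{3})^2 + (\frac{81}{110})^2*(e_{1} e_{4})^2 + (-\frac{28}{55})^2*(e_{2} e_{3})^2 + (-\frac{63}{55})^2*(e_{2} e_{4})^2 + (-\frac{37}{22})^2*(e_{3} e_{4})^2 + (-\frac{4}{55})^2*(e_{3} e_{5})^2 + (-\frac{9}{55})^2*(e_{4} e_{5})^2 = \frac{324}{3025}*(+1) + \frac{6561}{12100}*(+1) + \frac{784}{3025}*(+1) + \frac{3969}{3025}*(+1) + \frac{1369}{484}*(-1) + \frac{16}{3025}*(-1) + \frac{81}{3025}*(-1) = -\frac{16}{25} (each basis 2-blade squares to minus the product of its generators' squares); cross terms between blades sharing an index anticommute and cancel; the commuting (index-disjoint) pairs give grade-4 terms 2*c*c'*(blade product), which cancel blade by blade — e_{1} e_{2} e_{3} e_{4}: \frac{2268}{3025} - \frac{2268}{3025} = 0; e_{1} e_{3} e_{4} e_{5}: -\frac{324}{3025} + \frac{324}{3025} = 0; e_{2} e_{3} e_{4} e_{5}: \frac{504}{3025} - \frac{504}{3025} = 0 — confirming B is simple. So B^2 = -\frac{16}{25}.
Answer: rotation, certificate B^2 = -\frac{16}{25}. Key observation: B^2 = -\frac{16}{25} is a conjugation invariant, so its sign decides the class regardless of the surface form of B.


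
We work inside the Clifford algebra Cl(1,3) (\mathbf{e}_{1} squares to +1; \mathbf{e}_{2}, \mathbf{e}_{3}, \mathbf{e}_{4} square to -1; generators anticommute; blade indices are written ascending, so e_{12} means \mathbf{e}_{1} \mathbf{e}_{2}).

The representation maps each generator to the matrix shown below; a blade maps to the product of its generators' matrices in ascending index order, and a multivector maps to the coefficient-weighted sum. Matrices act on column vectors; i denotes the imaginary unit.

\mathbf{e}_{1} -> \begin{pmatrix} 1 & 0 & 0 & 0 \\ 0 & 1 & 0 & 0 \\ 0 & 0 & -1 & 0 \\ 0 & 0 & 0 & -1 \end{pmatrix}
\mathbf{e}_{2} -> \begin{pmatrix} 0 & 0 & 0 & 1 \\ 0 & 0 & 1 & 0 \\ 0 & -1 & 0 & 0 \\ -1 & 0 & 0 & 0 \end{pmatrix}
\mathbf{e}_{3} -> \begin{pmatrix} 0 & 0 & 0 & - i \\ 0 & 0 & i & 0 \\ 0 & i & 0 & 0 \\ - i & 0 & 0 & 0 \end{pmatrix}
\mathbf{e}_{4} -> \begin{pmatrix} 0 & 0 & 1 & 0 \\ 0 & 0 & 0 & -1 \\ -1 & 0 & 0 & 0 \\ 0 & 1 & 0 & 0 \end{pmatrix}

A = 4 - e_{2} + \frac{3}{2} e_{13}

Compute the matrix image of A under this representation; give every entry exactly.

Bivector images (products of the table entries): rho(e_{13}) = rho(\mathbf{e}_{1})rho(\mathbf{e}_{3}) = \begin{pmatrix} 0 & 0 & 0 & - i \\ 0 & 0 & i & 0 \\ 0 & - i & 0 & 0 \\ i & 0 & 0 & 0 \end{pmatrix}.
M = (4)*1 + (-1)*rho(e_{2}) + (\frac{3}{2})*rho(e_{13}), summed entrywise (1 is the identity matrix):
Answer: \begin{pmatrix} 4 & 0 & 0 & -1 - \frac{3 i}{2} \\ 0 & 4 & -1 + \frac{3 i}{2} & 0 \\ 0 & 1 - \frac{3 i}{2} & 4 & 0 \\ 1 + \frac{3 i}{2} & 0 & 0 & 4 \end{pmatrix}


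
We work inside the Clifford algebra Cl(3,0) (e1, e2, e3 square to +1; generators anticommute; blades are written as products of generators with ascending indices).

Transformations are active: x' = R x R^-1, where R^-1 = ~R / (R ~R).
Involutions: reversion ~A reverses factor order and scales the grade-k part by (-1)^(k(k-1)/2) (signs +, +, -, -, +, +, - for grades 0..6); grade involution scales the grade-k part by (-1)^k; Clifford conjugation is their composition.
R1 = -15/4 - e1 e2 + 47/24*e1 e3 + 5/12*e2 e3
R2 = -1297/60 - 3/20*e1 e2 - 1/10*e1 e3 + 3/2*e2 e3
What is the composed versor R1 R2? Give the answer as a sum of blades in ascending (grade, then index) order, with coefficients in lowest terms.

Distribute over the terms of R1 (each basis-blade product reordered to ascending indices, repeated generators contracted through their squares):
(-15/4) R2 = 1297/16 + 9/16*e1 e2 + 3/8*e1 e3 - 45/8*e2 e3
(-e1 e2) R2 = -3/20 + 1297/60*e1 e2 - 3/2*e1 e3 - 1/10*e2 e3
(47/24*e1 e3) R2 = 47/240 - 47/16*e1 e2 - 60959/1440*e1 e3 - 47/160*e2 e3
(5/12*e2 e3) R2 = -5/8 - 1/24*e1 e2 + 1/16*e1 e3 - 1297/144*e2 e3
Summing the partial products and collecting blades:
Answer: 4829/60 + 96/5*e1 e2 - 62489/1440*e1 e3 - 21637/1440*e2 e3


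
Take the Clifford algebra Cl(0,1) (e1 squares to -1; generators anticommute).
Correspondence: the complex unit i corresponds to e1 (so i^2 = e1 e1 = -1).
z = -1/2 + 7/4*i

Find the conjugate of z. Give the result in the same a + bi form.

In blades: z = -1/2 + 7/4*e1.
Conjugation here is Clifford conjugation: the scalar is fixed and the grade-1 and grade-2 blades all flip sign, giving -1/2 - 7/4*e1; translating back:
Answer: -1/2 - 7/4*i


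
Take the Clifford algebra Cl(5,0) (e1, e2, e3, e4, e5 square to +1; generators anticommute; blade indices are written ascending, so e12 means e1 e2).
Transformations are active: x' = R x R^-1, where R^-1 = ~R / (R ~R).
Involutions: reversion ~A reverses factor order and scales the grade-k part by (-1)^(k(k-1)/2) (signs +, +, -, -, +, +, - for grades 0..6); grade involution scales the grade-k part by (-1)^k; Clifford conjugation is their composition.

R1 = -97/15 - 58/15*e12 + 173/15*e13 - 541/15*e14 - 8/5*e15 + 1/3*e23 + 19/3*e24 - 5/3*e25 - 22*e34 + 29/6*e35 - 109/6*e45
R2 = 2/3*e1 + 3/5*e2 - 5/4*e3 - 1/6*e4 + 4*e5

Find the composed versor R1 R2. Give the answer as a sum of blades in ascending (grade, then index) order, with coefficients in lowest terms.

Distribute over the terms of R2 (each basis-blade product reordered to ascending indices, repeated generators contracted through their squares):
R1 (2/3*e1) = -194/45*e1 + 116/45*e2 - 346/45*e3 + 1082/45*e4 + 16/15*e5 + 2/9*e123 + 38/9*e124 - 10/9*e125 - 44/3*e134 + 29/9*e135 - 109/9*e145
R1 (3/5*e2) = -58/25*e1 - 97/25*e2 - 1/5*e3 - 19/5*e4 + e5 - 173/25*e123 + 541/25*e124 + 24/25*e125 - 66/5*e234 + 29/10*e235 - 109/10*e245
R1 (-5/4*e3) = -173/12*e1 - 5/12*e2 + 97/12*e3 - 55/2*e4 + 145/24*e5 + 29/6*e123 - 541/12*e134 - 2*e135 + 95/12*e234 - 25/12*e235 + 545/24*e345
R1 (-1/6*e4) = 541/90*e1 - 19/18*e2 + 11/3*e3 + 97/90*e4 - 109/36*e5 + 29/45*e124 - 173/90*e134 - 4/15*e145 - 1/18*e234 - 5/18*e245 + 29/36*e345
R1 (4*e5) = -32/5*e1 - 20/3*e2 + 58/3*e3 - 218/3*e4 - 388/15*e5 - 232/15*e125 + 692/15*e135 - 2164/15*e145 + 4/3*e235 + 76/3*e245 - 88*e345
Summing the partial products and collecting blades:
Answer: -6431/300*e1 - 8497/900*e2 + 835/36*e3 - 3548/45*e4 - 7483/360*e5 - 839/450*e123 + 1988/75*e124 - 3514/225*e125 - 11101/180*e134 + 2131/45*e135 - 7049/45*e145 - 961/180*e234 + 43/20*e235 + 637/45*e245 - 4643/72*e345
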